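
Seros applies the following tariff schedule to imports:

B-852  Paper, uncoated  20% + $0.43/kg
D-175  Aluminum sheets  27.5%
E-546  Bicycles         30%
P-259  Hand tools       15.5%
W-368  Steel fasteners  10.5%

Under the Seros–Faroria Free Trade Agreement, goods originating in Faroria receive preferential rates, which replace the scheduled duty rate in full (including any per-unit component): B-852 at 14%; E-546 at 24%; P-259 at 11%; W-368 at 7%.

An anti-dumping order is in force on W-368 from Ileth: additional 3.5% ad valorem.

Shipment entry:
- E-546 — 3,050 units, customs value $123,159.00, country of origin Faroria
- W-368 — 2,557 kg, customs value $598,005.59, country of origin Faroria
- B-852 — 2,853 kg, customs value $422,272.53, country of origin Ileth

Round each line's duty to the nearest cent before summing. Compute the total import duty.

$157,099.85

Line 1 (E-546, Faroria, 3,050 units, $123,159.00):
Base rate for E-546 is 30%.
Origin Faroria qualifies under the Seros–Faroria agreement and E-546 is covered: preferential rate 24% applies instead.
Duty = $123,159.00 × 24% = $29,558.16.
Line 2 (W-368, Faroria, 2,557 kg, $598,005.59):
Base rate for W-368 is 10.5%.
Origin Faroria qualifies under the Seros–Faroria agreement and W-368 is covered: preferential rate 7% applies instead.
The additional-duty order on W-368 targets Ileth, not Faroria; it does not apply.
Duty = $598,005.59 × 7% = $41,860.39.
Line 3 (B-852, Ileth, 2,853 kg, $422,272.53):
Base rate for B-852 is 20% + $0.43/kg.
B-852 has an FTA preferential rate, but origin Ileth is not Faroria; base rate stands.
Duty = $422,272.53 × 20% + 2,853 × $0.43 = $85,681.30.
Total = $29,558.16 + $41,860.39 + $85,681.30 = $157,099.85.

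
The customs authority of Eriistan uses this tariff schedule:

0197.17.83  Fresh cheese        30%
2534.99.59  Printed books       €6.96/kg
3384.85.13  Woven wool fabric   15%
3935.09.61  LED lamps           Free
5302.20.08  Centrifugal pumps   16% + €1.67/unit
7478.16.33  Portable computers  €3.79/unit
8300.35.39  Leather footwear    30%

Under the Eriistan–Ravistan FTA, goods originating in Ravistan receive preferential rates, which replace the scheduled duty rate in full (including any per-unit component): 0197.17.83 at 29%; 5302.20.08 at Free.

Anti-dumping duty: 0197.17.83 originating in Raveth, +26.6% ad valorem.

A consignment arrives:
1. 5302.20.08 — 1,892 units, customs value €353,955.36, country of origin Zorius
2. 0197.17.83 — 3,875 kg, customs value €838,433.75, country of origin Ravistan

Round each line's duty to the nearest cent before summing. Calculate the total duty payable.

€302,938.29

Line 1 (5302.20.08, Zorius, 1,892 units, €353,955.36):
Base rate for 5302.20.08 is 16% + €1.67/unit.
5302.20.08 has an FTA preferential rate, but origin Zorius is not Ravistan; base rate stands.
Duty = €353,955.36 × 16% + 1,892 × €1.67 = €59,792.50.
Line 2 (0197.17.83, Ravistan, 3,875 kg, €838,433.75):
Base rate for 0197.17.83 is 30%.
Origin Ravistan qualifies under the Eriistan–Ravistan agreement and 0197.17.83 is covered: preferential rate 29% applies instead.
The additional-duty order on 0197.17.83 targets Raveth, not Ravistan; it does not apply.
Duty = €838,433.75 × 29% = €243,145.79.
Total = €59,792.50 + €243,145.79 = €302,938.29.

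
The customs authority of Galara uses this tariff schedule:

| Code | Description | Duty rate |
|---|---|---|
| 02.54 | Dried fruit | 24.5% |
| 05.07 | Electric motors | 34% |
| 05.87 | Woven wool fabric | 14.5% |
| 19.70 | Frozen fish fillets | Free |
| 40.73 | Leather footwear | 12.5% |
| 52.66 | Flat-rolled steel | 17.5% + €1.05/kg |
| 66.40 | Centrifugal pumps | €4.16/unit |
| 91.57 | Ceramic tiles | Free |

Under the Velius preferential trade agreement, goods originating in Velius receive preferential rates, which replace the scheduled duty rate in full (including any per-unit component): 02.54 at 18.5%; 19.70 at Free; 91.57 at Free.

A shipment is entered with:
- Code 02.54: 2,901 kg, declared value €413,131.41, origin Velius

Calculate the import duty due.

Line 1 (02.54, Velius, 2,901 kg, €413,131.41):
Base rate for 02.54 is 24.5%.
Origin Velius qualifies under the Galara–Velius agreement and 02.54 is covered: preferential rate 18.5% applies instead.
Duty = €413,131.41 × 18.5% = €76,429.31.

€76,429.31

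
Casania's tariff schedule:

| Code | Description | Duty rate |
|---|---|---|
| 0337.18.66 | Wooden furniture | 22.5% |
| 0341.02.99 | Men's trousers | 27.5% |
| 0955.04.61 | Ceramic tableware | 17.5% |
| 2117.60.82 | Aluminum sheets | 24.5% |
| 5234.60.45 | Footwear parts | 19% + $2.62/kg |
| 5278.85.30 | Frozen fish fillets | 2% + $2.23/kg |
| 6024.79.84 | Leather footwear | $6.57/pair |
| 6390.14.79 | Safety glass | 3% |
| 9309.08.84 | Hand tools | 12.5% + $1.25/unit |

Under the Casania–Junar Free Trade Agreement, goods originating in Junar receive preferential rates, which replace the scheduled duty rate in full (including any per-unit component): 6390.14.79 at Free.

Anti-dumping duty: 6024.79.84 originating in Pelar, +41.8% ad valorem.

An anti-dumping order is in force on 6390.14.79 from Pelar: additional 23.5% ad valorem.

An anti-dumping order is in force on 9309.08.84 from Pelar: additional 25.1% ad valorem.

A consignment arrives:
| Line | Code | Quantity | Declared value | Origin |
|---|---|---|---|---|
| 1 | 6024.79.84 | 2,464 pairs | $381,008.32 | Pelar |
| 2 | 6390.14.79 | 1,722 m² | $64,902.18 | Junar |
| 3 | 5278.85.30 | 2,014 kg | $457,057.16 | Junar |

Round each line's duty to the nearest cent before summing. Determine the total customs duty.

$189,082.32

Line 1 (6024.79.84, Pelar, 2,464 pairs, $381,008.32):
Base rate for 6024.79.84 is $6.57/pair.
Additional duty on 6024.79.84 from Pelar: +41.8% ad valorem. Applied ad valorem rate = 41.8%.
Duty = $381,008.32 × 41.8% + 2,464 × $6.57 = $175,449.96.
Line 2 (6390.14.79, Junar, 1,722 m², $64,902.18):
Base rate for 6390.14.79 is 3%.
Origin Junar qualifies under the Casania–Junar agreement and 6390.14.79 is covered: preferential rate Free applies instead.
The additional-duty order on 6390.14.79 targets Pelar, not Junar; it does not apply.
Duty = $64,902.18 × 0% = $0.00.
Line 3 (5278.85.30, Junar, 2,014 kg, $457,057.16):
Base rate for 5278.85.30 is 2% + $2.23/kg.
Origin Junar is the FTA partner but 5278.85.30 is not on the preference list; base rate stands.
Duty = $457,057.16 × 2% + 2,014 × $2.23 = $13,632.36.
Total = $175,449.96 + $0.00 + $13,632.36 = $189,082.32.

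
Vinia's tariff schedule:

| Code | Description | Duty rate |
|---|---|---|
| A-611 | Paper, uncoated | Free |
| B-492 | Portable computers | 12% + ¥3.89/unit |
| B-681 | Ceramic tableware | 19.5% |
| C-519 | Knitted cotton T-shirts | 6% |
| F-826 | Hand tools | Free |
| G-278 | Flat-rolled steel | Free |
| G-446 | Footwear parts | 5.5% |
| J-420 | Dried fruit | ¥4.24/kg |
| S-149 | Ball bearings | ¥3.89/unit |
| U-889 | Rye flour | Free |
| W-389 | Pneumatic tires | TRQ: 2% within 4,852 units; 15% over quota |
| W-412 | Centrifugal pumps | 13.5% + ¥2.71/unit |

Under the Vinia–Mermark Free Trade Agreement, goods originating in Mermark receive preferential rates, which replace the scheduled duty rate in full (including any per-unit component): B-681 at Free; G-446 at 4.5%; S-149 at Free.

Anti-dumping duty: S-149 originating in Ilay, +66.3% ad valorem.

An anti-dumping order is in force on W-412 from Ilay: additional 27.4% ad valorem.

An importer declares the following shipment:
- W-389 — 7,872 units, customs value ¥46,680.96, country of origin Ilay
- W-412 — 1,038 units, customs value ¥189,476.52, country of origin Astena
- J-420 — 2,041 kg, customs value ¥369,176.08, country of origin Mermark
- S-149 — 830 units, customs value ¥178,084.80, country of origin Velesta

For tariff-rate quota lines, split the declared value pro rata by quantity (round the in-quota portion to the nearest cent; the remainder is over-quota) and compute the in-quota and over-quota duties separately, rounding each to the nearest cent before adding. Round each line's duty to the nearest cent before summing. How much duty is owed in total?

Line 1 (W-389, Ilay, 7,872 units, ¥46,680.96):
Code W-389 is under a tariff-rate quota (threshold 4,852 units). In-quota: 4,852 units at 2%; over-quota: 3,020 units at 15%.
Pro-rata value split: in-quota = ¥46,680.96 × 4,852/7,872 = ¥28,772.36; over-quota = ¥46,680.96 − ¥28,772.36 = ¥17,908.60.
In-quota duty = ¥28,772.36 × 2% = ¥575.45. Over-quota duty = ¥17,908.60 × 15% = ¥2,686.29.
Line duty = ¥575.45 + ¥2,686.29 = ¥3,261.74.
Line 2 (W-412, Astena, 1,038 units, ¥189,476.52):
Base rate for W-412 is 13.5% + ¥2.71/unit.
The additional-duty order on W-412 targets Ilay, not Astena; it does not apply.
Duty = ¥189,476.52 × 13.5% + 1,038 × ¥2.71 = ¥28,392.31.
Line 3 (J-420, Mermark, 2,041 kg, ¥369,176.08):
Base rate for J-420 is ¥4.24/kg.
Origin Mermark is the FTA partner but J-420 is not on the preference list; base rate stands.
Duty = 2,041 × ¥4.24 = ¥8,653.84.
Line 4 (S-149, Velesta, 830 units, ¥178,084.80):
Base rate for S-149 is ¥3.89/unit.
S-149 has an FTA preferential rate, but origin Velesta is not Mermark; base rate stands.
The additional-duty order on S-149 targets Ilay, not Velesta; it does not apply.
Duty = 830 × ¥3.89 = ¥3,228.70.
Total = ¥3,261.74 + ¥28,392.31 + ¥8,653.84 + ¥3,228.70 = ¥43,536.59.

¥43,536.59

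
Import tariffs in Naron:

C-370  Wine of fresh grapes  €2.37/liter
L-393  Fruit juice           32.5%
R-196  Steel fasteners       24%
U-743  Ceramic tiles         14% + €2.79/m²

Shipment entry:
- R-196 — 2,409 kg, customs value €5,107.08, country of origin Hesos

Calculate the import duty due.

Line 1 (R-196, Hesos, 2,409 kg, €5,107.08):
Base rate for R-196 is 24%.
Duty = €5,107.08 × 24% = €1,225.70.

€1,225.70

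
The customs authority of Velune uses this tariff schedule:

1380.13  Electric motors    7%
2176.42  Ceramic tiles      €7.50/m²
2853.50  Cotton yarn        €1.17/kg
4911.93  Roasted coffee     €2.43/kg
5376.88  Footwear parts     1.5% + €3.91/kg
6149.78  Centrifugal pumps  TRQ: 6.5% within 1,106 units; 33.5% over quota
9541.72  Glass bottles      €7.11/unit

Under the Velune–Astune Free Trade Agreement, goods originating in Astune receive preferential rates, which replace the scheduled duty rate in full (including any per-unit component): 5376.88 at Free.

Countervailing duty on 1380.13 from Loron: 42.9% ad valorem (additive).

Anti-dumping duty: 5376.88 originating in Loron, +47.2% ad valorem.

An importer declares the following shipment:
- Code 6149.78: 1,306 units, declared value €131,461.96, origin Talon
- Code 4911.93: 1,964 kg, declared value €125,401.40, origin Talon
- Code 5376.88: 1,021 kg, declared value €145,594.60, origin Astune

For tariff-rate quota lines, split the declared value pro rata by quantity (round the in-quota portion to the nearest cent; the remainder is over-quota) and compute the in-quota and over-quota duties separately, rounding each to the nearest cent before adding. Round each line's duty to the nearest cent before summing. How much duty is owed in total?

€18,753.19

Line 1 (6149.78, Talon, 1,306 units, €131,461.96):
Code 6149.78 is under a tariff-rate quota (threshold 1,106 units). In-quota: 1,106 units at 6.5%; over-quota: 200 units at 33.5%.
Pro-rata value split: in-quota = €131,461.96 × 1,106/1,306 = €111,329.96; over-quota = €131,461.96 − €111,329.96 = €20,132.00.
In-quota duty = €111,329.96 × 6.5% = €7,236.45. Over-quota duty = €20,132.00 × 33.5% = €6,744.22.
Line duty = €7,236.45 + €6,744.22 = €13,980.67.
Line 2 (4911.93, Talon, 1,964 kg, €125,401.40):
Base rate for 4911.93 is €2.43/kg.
Duty = 1,964 × €2.43 = €4,772.52.
Line 3 (5376.88, Astune, 1,021 kg, €145,594.60):
Base rate for 5376.88 is 1.5% + €3.91/kg.
Origin Astune qualifies under the Velune–Astune agreement and 5376.88 is covered: preferential rate Free applies instead.
The additional-duty order on 5376.88 targets Loron, not Astune; it does not apply.
Duty = €145,594.60 × 0% = €0.00.
Total = €13,980.67 + €4,772.52 + €0.00 = €18,753.19.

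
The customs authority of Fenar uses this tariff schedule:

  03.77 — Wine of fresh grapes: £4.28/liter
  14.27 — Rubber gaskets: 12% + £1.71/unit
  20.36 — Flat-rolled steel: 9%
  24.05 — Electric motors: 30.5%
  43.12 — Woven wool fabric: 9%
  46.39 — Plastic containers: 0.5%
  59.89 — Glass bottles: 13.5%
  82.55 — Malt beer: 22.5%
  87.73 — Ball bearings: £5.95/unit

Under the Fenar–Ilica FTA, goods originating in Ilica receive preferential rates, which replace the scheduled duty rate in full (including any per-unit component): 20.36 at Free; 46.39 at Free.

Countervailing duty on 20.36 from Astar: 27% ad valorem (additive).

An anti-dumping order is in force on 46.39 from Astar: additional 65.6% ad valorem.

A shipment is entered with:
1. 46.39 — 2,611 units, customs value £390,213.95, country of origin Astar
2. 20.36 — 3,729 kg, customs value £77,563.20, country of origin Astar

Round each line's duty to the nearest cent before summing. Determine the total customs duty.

Line 1 (46.39, Astar, 2,611 units, £390,213.95):
Base rate for 46.39 is 0.5%.
46.39 has an FTA preferential rate, but origin Astar is not Ilica; base rate stands.
Additional duty on 46.39 from Astar: +65.6%. Applied ad valorem rate: 0.5% + 65.6% = 66.1%.
Duty = £390,213.95 × 66.1% = £257,931.42.
Line 2 (20.36, Astar, 3,729 kg, £77,563.20):
Base rate for 20.36 is 9%.
20.36 has an FTA preferential rate, but origin Astar is not Ilica; base rate stands.
Additional duty on 20.36 from Astar: +27%. Applied ad valorem rate: 9% + 27% = 36%.
Duty = £77,563.20 × 36% = £27,922.75.
Total = £257,931.42 + £27,922.75 = £285,854.17.

£285,854.17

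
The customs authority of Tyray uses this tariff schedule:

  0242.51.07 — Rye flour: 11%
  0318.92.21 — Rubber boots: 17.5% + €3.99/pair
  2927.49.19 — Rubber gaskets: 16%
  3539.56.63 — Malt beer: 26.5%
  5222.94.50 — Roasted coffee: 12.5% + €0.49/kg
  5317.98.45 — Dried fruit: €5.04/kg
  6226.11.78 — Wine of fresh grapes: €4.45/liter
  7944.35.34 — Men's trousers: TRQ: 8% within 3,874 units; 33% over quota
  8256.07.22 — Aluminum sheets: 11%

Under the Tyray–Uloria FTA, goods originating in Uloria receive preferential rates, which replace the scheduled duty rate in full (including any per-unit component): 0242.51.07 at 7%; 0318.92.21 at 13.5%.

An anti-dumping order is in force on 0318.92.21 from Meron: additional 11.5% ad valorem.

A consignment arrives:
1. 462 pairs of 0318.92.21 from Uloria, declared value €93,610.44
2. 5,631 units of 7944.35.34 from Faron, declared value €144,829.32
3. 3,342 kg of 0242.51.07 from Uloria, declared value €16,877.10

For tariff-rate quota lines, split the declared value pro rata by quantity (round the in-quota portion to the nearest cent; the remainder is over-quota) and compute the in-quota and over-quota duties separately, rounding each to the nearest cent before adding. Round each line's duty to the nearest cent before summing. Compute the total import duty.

€36,702.66

Line 1 (0318.92.21, Uloria, 462 pairs, €93,610.44):
Base rate for 0318.92.21 is 17.5% + €3.99/pair.
Origin Uloria qualifies under the Tyray–Uloria agreement and 0318.92.21 is covered: preferential rate 13.5% applies instead.
The additional-duty order on 0318.92.21 targets Meron, not Uloria; it does not apply.
Duty = €93,610.44 × 13.5% = €12,637.41.
Line 2 (7944.35.34, Faron, 5,631 units, €144,829.32):
Code 7944.35.34 is under a tariff-rate quota (threshold 3,874 units). In-quota: 3,874 units at 8%; over-quota: 1,757 units at 33%.
Pro-rata value split: in-quota = €144,829.32 × 3,874/5,631 = €99,639.28; over-quota = €144,829.32 − €99,639.28 = €45,190.04.
In-quota duty = €99,639.28 × 8% = €7,971.14. Over-quota duty = €45,190.04 × 33% = €14,912.71.
Line duty = €7,971.14 + €14,912.71 = €22,883.85.
Line 3 (0242.51.07, Uloria, 3,342 kg, €16,877.10):
Base rate for 0242.51.07 is 11%.
Origin Uloria qualifies under the Tyray–Uloria agreement and 0242.51.07 is covered: preferential rate 7% applies instead.
Duty = €16,877.10 × 7% = €1,181.40.
Total = €12,637.41 + €22,883.85 + €1,181.40 = €36,702.66.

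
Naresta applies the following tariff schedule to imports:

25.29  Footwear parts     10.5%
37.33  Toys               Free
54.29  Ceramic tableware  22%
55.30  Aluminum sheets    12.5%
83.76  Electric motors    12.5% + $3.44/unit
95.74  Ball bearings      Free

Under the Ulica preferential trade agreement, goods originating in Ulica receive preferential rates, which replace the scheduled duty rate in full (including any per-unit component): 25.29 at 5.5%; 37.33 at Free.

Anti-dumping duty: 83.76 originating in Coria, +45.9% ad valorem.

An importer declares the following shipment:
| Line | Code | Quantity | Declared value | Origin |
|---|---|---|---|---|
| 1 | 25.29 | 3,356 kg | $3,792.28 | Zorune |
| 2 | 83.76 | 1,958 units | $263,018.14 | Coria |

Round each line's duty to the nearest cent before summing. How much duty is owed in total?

$160,736.30

Line 1 (25.29, Zorune, 3,356 kg, $3,792.28):
Base rate for 25.29 is 10.5%.
25.29 has an FTA preferential rate, but origin Zorune is not Ulica; base rate stands.
Duty = $3,792.28 × 10.5% = $398.19.
Line 2 (83.76, Coria, 1,958 units, $263,018.14):
Base rate for 83.76 is 12.5% + $3.44/unit.
Additional duty on 83.76 from Coria: +45.9%. Applied ad valorem rate: 12.5% + 45.9% = 58.4%.
Duty = $263,018.14 × 58.4% + 1,958 × $3.44 = $160,338.11.
Total = $398.19 + $160,338.11 = $160,736.30.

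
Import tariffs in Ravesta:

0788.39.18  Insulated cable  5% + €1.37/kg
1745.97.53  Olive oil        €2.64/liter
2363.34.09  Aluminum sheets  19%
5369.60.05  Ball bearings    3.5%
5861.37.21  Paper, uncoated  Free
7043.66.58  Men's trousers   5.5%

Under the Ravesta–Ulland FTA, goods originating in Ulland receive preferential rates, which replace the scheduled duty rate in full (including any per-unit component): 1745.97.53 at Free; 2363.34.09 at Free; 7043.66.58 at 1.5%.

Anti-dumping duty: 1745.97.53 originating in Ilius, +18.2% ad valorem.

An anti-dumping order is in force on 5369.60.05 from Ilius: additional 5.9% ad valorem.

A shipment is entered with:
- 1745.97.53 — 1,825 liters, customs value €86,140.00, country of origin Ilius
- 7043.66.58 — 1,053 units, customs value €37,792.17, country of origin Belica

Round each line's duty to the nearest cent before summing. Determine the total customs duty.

€22,574.05

Line 1 (1745.97.53, Ilius, 1,825 liters, €86,140.00):
Base rate for 1745.97.53 is €2.64/liter.
1745.97.53 has an FTA preferential rate, but origin Ilius is not Ulland; base rate stands.
Additional duty on 1745.97.53 from Ilius: +18.2% ad valorem. Applied ad valorem rate = 18.2%.
Duty = €86,140.00 × 18.2% + 1,825 × €2.64 = €20,495.48.
Line 2 (7043.66.58, Belica, 1,053 units, €37,792.17):
Base rate for 7043.66.58 is 5.5%.
7043.66.58 has an FTA preferential rate, but origin Belica is not Ulland; base rate stands.
Duty = €37,792.17 × 5.5% = €2,078.57.
Total = €20,495.48 + €2,078.57 = €22,574.05.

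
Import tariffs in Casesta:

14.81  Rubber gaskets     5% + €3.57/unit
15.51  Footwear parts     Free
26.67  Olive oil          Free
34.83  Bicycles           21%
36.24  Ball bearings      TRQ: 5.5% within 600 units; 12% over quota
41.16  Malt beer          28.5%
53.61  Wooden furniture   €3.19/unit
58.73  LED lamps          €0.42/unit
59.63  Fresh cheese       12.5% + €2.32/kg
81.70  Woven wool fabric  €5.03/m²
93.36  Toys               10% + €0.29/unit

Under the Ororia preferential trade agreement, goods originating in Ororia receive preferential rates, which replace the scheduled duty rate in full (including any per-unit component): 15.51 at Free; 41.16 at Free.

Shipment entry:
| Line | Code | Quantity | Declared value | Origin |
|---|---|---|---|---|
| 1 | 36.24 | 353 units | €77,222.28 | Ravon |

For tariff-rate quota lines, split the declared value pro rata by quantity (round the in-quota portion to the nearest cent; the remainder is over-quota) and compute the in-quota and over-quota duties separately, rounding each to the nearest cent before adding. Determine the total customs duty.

€4,247.23

Line 1 (36.24, Ravon, 353 units, €77,222.28):
Code 36.24 is under a tariff-rate quota (threshold 600 units). Quantity 353 units is within the quota, so the in-quota rate 5.5% applies to the full value.
Duty = €77,222.28 × 5.5% = €4,247.23.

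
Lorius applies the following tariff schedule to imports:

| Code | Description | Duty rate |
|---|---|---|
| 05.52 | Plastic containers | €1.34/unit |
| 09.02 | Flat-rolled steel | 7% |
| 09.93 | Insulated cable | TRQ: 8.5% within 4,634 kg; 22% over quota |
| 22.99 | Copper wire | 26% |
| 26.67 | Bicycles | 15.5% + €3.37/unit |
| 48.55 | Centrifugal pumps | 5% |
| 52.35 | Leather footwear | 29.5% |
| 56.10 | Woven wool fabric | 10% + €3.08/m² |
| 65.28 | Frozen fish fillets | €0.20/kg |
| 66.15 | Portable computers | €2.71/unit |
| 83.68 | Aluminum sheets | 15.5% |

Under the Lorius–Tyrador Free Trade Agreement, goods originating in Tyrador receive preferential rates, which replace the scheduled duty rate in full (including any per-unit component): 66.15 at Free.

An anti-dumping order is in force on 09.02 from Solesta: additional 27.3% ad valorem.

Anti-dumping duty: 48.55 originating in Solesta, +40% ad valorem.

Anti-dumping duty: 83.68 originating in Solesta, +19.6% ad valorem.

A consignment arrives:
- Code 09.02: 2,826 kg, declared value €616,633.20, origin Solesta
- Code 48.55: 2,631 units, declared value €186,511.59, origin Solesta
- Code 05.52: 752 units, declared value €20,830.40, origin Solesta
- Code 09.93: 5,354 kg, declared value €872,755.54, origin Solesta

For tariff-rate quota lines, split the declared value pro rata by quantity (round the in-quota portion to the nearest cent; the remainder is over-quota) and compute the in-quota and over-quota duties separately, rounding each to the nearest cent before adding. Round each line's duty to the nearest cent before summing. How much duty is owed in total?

€386,471.88

Line 1 (09.02, Solesta, 2,826 kg, €616,633.20):
Base rate for 09.02 is 7%.
Additional duty on 09.02 from Solesta: +27.3%. Applied ad valorem rate: 7% + 27.3% = 34.3%.
Duty = €616,633.20 × 34.3% = €211,505.19.
Line 2 (48.55, Solesta, 2,631 units, €186,511.59):
Base rate for 48.55 is 5%.
Additional duty on 48.55 from Solesta: +40%. Applied ad valorem rate: 5% + 40% = 45%.
Duty = €186,511.59 × 45% = €83,930.22.
Line 3 (05.52, Solesta, 752 units, €20,830.40):
Base rate for 05.52 is €1.34/unit.
Duty = 752 × €1.34 = €1,007.68.
Line 4 (09.93, Solesta, 5,354 kg, €872,755.54):
Code 09.93 is under a tariff-rate quota (threshold 4,634 kg). In-quota: 4,634 kg at 8.5%; over-quota: 720 kg at 22%.
Pro-rata value split: in-quota = €872,755.54 × 4,634/5,354 = €755,388.34; over-quota = €872,755.54 − €755,388.34 = €117,367.20.
In-quota duty = €755,388.34 × 8.5% = €64,208.01. Over-quota duty = €117,367.20 × 22% = €25,820.78.
Line duty = €64,208.01 + €25,820.78 = €90,028.79.
Total = €211,505.19 + €83,930.22 + €1,007.68 + €90,028.79 = €386,471.88.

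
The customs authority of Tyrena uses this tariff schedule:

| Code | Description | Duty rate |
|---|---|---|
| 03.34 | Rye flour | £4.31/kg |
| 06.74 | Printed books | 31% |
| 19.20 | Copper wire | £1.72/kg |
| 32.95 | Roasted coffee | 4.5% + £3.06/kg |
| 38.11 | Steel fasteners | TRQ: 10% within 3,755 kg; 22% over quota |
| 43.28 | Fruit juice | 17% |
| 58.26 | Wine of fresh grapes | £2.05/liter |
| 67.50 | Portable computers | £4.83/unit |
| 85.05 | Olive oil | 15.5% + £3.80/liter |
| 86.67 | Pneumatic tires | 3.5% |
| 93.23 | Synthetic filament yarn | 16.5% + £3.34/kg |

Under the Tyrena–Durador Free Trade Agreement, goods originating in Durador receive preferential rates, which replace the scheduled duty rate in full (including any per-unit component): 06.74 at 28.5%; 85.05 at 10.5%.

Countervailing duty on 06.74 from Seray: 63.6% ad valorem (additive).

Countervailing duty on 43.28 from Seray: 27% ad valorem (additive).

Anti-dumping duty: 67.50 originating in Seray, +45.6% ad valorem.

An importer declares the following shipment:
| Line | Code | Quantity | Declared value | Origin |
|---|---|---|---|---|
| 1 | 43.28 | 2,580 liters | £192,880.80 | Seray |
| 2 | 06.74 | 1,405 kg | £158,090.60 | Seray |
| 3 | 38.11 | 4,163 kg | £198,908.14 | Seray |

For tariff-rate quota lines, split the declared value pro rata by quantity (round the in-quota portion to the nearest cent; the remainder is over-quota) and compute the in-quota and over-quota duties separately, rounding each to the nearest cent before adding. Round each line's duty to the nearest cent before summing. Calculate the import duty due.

£256,651.38

Line 1 (43.28, Seray, 2,580 liters, £192,880.80):
Base rate for 43.28 is 17%.
Additional duty on 43.28 from Seray: +27%. Applied ad valorem rate: 17% + 27% = 44%.
Duty = £192,880.80 × 44% = £84,867.55.
Line 2 (06.74, Seray, 1,405 kg, £158,090.60):
Base rate for 06.74 is 31%.
06.74 has an FTA preferential rate, but origin Seray is not Durador; base rate stands.
Additional duty on 06.74 from Seray: +63.6%. Applied ad valorem rate: 31% + 63.6% = 94.6%.
Duty = £158,090.60 × 94.6% = £149,553.71.
Line 3 (38.11, Seray, 4,163 kg, £198,908.14):
Code 38.11 is under a tariff-rate quota (threshold 3,755 kg). In-quota: 3,755 kg at 10%; over-quota: 408 kg at 22%.
Pro-rata value split: in-quota = £198,908.14 × 3,755/4,163 = £179,413.90; over-quota = £198,908.14 − £179,413.90 = £19,494.24.
In-quota duty = £179,413.90 × 10% = £17,941.39. Over-quota duty = £19,494.24 × 22% = £4,288.73.
Line duty = £17,941.39 + £4,288.73 = £22,230.12.
Total = £84,867.55 + £149,553.71 + £22,230.12 = £256,651.38.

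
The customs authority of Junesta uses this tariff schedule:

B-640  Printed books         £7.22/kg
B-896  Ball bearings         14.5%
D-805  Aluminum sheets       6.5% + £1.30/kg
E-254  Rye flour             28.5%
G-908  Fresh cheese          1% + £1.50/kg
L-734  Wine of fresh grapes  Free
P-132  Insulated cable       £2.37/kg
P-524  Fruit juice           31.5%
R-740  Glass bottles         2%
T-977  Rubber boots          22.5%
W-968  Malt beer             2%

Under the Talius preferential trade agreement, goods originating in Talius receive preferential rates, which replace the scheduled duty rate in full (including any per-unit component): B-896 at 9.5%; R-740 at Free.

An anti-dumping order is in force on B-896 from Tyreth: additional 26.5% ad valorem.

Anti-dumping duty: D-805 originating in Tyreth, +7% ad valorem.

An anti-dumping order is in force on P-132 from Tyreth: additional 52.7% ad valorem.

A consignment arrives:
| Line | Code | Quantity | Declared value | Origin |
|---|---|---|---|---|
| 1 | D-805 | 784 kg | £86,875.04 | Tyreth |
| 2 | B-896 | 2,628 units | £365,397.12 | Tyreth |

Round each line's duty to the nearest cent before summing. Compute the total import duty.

£162,560.15

Line 1 (D-805, Tyreth, 784 kg, £86,875.04):
Base rate for D-805 is 6.5% + £1.30/kg.
Additional duty on D-805 from Tyreth: +7%. Applied ad valorem rate: 6.5% + 7% = 13.5%.
Duty = £86,875.04 × 13.5% + 784 × £1.30 = £12,747.33.
Line 2 (B-896, Tyreth, 2,628 units, £365,397.12):
Base rate for B-896 is 14.5%.
B-896 has an FTA preferential rate, but origin Tyreth is not Talius; base rate stands.
Additional duty on B-896 from Tyreth: +26.5%. Applied ad valorem rate: 14.5% + 26.5% = 41%.
Duty = £365,397.12 × 41% = £149,812.82.
Total = £12,747.33 + £149,812.82 = £162,560.15.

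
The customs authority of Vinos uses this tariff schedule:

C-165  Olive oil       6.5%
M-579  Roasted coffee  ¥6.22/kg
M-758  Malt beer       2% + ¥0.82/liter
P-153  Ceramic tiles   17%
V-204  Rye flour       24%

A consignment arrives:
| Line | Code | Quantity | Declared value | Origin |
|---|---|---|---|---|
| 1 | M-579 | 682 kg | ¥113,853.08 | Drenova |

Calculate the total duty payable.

Line 1 (M-579, Drenova, 682 kg, ¥113,853.08):
Base rate for M-579 is ¥6.22/kg.
Duty = 682 × ¥6.22 = ¥4,242.04.

¥4,242.04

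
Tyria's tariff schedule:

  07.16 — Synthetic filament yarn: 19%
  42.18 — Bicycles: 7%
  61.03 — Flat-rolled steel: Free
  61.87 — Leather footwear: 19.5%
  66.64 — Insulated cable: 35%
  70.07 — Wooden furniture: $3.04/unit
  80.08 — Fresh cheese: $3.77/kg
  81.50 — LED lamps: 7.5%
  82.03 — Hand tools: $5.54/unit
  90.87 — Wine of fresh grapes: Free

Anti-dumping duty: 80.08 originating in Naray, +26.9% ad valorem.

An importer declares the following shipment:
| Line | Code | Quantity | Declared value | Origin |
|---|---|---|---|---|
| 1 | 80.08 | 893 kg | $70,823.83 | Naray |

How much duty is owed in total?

$22,418.22

Line 1 (80.08, Naray, 893 kg, $70,823.83):
Base rate for 80.08 is $3.77/kg.
Additional duty on 80.08 from Naray: +26.9% ad valorem. Applied ad valorem rate = 26.9%.
Duty = $70,823.83 × 26.9% + 893 × $3.77 = $22,418.22.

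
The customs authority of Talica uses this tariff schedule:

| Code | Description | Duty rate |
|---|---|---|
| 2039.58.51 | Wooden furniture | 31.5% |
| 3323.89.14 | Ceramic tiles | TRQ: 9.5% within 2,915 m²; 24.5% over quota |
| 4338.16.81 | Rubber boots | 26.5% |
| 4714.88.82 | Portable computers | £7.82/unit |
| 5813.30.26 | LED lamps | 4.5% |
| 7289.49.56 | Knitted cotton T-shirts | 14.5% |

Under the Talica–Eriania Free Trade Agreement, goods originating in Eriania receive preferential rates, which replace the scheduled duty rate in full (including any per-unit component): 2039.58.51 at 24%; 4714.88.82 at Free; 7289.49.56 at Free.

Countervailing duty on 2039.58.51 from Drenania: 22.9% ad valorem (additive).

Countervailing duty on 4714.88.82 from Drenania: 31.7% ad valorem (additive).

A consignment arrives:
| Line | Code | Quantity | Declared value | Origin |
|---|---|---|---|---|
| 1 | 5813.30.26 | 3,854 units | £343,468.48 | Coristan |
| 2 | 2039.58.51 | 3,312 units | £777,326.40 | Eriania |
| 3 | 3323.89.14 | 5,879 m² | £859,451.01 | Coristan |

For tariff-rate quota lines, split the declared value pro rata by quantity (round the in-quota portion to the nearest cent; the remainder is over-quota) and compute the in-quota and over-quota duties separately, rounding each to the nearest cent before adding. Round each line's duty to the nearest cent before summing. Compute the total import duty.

Line 1 (5813.30.26, Coristan, 3,854 units, £343,468.48):
Base rate for 5813.30.26 is 4.5%.
Duty = £343,468.48 × 4.5% = £15,456.08.
Line 2 (2039.58.51, Eriania, 3,312 units, £777,326.40):
Base rate for 2039.58.51 is 31.5%.
Origin Eriania qualifies under the Talica–Eriania agreement and 2039.58.51 is covered: preferential rate 24% applies instead.
The additional-duty order on 2039.58.51 targets Drenania, not Eriania; it does not apply.
Duty = £777,326.40 × 24% = £186,558.34.
Line 3 (3323.89.14, Coristan, 5,879 m², £859,451.01):
Code 3323.89.14 is under a tariff-rate quota (threshold 2,915 m²). In-quota: 2,915 m² at 9.5%; over-quota: 2,964 m² at 24.5%.
Pro-rata value split: in-quota = £859,451.01 × 2,915/5,879 = £426,143.85; over-quota = £859,451.01 − £426,143.85 = £433,307.16.
In-quota duty = £426,143.85 × 9.5% = £40,483.67. Over-quota duty = £433,307.16 × 24.5% = £106,160.25.
Line duty = £40,483.67 + £106,160.25 = £146,643.92.
Total = £15,456.08 + £186,558.34 + £146,643.92 = £348,658.34.

£348,658.34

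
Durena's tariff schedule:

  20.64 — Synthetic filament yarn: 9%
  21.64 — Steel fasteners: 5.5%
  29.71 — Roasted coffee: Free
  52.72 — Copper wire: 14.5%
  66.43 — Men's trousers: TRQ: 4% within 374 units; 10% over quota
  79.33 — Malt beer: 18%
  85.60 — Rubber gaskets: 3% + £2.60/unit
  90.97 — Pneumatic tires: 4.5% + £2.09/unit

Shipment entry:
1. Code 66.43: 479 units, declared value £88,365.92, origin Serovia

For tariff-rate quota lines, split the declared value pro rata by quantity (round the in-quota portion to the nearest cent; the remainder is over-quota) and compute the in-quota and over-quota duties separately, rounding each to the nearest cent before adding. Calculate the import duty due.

Line 1 (66.43, Serovia, 479 units, £88,365.92):
Code 66.43 is under a tariff-rate quota (threshold 374 units). In-quota: 374 units at 4%; over-quota: 105 units at 10%.
Pro-rata value split: in-quota = £88,365.92 × 374/479 = £68,995.52; over-quota = £88,365.92 − £68,995.52 = £19,370.40.
In-quota duty = £68,995.52 × 4% = £2,759.82. Over-quota duty = £19,370.40 × 10% = £1,937.04.
Line duty = £2,759.82 + £1,937.04 = £4,696.86.

£4,696.86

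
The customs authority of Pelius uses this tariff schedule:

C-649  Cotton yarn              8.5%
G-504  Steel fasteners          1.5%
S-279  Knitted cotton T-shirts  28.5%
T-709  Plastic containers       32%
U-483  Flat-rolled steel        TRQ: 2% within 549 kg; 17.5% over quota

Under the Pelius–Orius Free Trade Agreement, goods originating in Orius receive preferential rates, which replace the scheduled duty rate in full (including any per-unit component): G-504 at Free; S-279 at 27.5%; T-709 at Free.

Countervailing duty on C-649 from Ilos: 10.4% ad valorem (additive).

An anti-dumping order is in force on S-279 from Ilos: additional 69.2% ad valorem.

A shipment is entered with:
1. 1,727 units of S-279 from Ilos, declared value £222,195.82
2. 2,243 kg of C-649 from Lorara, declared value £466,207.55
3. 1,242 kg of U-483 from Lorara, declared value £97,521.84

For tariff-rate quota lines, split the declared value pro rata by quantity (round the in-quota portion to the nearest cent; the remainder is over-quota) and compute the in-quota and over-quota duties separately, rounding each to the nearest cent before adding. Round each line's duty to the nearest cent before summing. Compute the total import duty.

£267,097.62

Line 1 (S-279, Ilos, 1,727 units, £222,195.82):
Base rate for S-279 is 28.5%.
S-279 has an FTA preferential rate, but origin Ilos is not Orius; base rate stands.
Additional duty on S-279 from Ilos: +69.2%. Applied ad valorem rate: 28.5% + 69.2% = 97.7%.
Duty = £222,195.82 × 97.7% = £217,085.32.
Line 2 (C-649, Lorara, 2,243 kg, £466,207.55):
Base rate for C-649 is 8.5%.
The additional-duty order on C-649 targets Ilos, not Lorara; it does not apply.
Duty = £466,207.55 × 8.5% = £39,627.64.
Line 3 (U-483, Lorara, 1,242 kg, £97,521.84):
Code U-483 is under a tariff-rate quota (threshold 549 kg). In-quota: 549 kg at 2%; over-quota: 693 kg at 17.5%.
Pro-rata value split: in-quota = £97,521.84 × 549/1,242 = £43,107.48; over-quota = £97,521.84 − £43,107.48 = £54,414.36.
In-quota duty = £43,107.48 × 2% = £862.15. Over-quota duty = £54,414.36 × 17.5% = £9,522.51.
Line duty = £862.15 + £9,522.51 = £10,384.66.
Total = £217,085.32 + £39,627.64 + £10,384.66 = £267,097.62.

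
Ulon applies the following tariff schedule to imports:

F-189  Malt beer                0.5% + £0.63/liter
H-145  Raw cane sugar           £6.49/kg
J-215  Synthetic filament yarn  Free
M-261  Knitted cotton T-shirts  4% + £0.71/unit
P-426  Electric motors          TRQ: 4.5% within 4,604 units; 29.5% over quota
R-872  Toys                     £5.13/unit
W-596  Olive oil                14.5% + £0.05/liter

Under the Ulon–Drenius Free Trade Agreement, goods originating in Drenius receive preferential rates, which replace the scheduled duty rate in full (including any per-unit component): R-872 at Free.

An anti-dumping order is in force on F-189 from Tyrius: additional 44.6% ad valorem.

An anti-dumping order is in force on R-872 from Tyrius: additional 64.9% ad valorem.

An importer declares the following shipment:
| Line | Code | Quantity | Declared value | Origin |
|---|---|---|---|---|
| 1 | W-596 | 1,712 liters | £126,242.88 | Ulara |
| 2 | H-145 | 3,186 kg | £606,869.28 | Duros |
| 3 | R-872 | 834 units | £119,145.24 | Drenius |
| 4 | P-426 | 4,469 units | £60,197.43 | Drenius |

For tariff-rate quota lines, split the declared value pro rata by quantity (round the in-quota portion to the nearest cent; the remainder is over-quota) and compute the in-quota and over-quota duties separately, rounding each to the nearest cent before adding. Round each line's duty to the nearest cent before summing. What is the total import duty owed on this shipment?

£41,776.84

Line 1 (W-596, Ulara, 1,712 liters, £126,242.88):
Base rate for W-596 is 14.5% + £0.05/liter.
Duty = £126,242.88 × 14.5% + 1,712 × £0.05 = £18,390.82.
Line 2 (H-145, Duros, 3,186 kg, £606,869.28):
Base rate for H-145 is £6.49/kg.
Duty = 3,186 × £6.49 = £20,677.14.
Line 3 (R-872, Drenius, 834 units, £119,145.24):
Base rate for R-872 is £5.13/unit.
Origin Drenius qualifies under the Ulon–Drenius agreement and R-872 is covered: preferential rate Free applies instead.
The additional-duty order on R-872 targets Tyrius, not Drenius; it does not apply.
Duty = £119,145.24 × 0% = £0.00.
Line 4 (P-426, Drenius, 4,469 units, £60,197.43):
Code P-426 is under a tariff-rate quota (threshold 4,604 units). Quantity 4,469 units is within the quota, so the in-quota rate 4.5% applies to the full value.
Duty = £60,197.43 × 4.5% = £2,708.88.
Total = £18,390.82 + £20,677.14 + £0.00 + £2,708.88 = £41,776.84.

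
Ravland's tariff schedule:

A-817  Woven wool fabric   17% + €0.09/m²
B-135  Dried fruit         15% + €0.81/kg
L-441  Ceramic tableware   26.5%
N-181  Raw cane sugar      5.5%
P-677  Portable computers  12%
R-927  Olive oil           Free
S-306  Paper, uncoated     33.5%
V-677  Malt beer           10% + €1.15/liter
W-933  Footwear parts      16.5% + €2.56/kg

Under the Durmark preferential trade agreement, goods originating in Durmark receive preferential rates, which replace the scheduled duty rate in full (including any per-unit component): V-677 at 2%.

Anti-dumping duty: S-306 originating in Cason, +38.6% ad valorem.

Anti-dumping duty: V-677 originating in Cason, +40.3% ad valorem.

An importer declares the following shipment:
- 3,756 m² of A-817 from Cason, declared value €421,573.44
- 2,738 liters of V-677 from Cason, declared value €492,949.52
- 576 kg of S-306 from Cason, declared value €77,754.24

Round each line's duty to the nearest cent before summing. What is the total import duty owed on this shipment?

€379,168.64

Line 1 (A-817, Cason, 3,756 m², €421,573.44):
Base rate for A-817 is 17% + €0.09/m².
Duty = €421,573.44 × 17% + 3,756 × €0.09 = €72,005.52.
Line 2 (V-677, Cason, 2,738 liters, €492,949.52):
Base rate for V-677 is 10% + €1.15/liter.
V-677 has an FTA preferential rate, but origin Cason is not Durmark; base rate stands.
Additional duty on V-677 from Cason: +40.3%. Applied ad valorem rate: 10% + 40.3% = 50.3%.
Duty = €492,949.52 × 50.3% + 2,738 × €1.15 = €251,102.31.
Line 3 (S-306, Cason, 576 kg, €77,754.24):
Base rate for S-306 is 33.5%.
Additional duty on S-306 from Cason: +38.6%. Applied ad valorem rate: 33.5% + 38.6% = 72.1%.
Duty = €77,754.24 × 72.1% = €56,060.81.
Total = €72,005.52 + €251,102.31 + €56,060.81 = €379,168.64.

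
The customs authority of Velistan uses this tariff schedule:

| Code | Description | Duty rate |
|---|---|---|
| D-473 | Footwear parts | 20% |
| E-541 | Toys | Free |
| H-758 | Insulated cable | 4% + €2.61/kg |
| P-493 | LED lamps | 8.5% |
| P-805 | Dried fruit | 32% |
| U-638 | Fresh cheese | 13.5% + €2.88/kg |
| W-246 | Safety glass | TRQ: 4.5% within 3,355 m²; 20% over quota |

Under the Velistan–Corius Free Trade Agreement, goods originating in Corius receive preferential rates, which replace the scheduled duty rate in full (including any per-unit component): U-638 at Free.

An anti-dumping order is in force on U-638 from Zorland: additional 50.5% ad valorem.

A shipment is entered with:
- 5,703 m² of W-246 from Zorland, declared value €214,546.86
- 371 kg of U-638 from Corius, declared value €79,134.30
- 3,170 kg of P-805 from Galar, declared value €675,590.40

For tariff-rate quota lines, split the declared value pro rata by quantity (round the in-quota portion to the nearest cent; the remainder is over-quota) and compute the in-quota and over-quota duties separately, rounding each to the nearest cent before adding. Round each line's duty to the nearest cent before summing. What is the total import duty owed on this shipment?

€239,534.96

Line 1 (W-246, Zorland, 5,703 m², €214,546.86):
Code W-246 is under a tariff-rate quota (threshold 3,355 m²). In-quota: 3,355 m² at 4.5%; over-quota: 2,348 m² at 20%.
Pro-rata value split: in-quota = €214,546.86 × 3,355/5,703 = €126,215.10; over-quota = €214,546.86 − €126,215.10 = €88,331.76.
In-quota duty = €126,215.10 × 4.5% = €5,679.68. Over-quota duty = €88,331.76 × 20% = €17,666.35.
Line duty = €5,679.68 + €17,666.35 = €23,346.03.
Line 2 (U-638, Corius, 371 kg, €79,134.30):
Base rate for U-638 is 13.5% + €2.88/kg.
Origin Corius qualifies under the Velistan–Corius agreement and U-638 is covered: preferential rate Free applies instead.
The additional-duty order on U-638 targets Zorland, not Corius; it does not apply.
Duty = €79,134.30 × 0% = €0.00.
Line 3 (P-805, Galar, 3,170 kg, €675,590.40):
Base rate for P-805 is 32%.
Duty = €675,590.40 × 32% = €216,188.93.
Total = €23,346.03 + €0.00 + €216,188.93 = €239,534.96.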